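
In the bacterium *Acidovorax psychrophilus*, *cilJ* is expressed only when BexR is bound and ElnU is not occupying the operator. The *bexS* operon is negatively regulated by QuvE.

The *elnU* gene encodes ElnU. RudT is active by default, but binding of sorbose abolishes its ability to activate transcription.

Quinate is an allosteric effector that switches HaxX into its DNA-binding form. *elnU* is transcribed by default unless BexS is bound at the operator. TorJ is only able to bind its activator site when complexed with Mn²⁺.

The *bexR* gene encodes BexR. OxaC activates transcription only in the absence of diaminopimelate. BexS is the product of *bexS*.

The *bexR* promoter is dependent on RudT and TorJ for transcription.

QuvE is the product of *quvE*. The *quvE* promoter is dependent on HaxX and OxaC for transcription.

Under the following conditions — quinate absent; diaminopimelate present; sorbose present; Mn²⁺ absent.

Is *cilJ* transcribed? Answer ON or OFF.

Sorbose is present, so RudT is inactive.
Mn²⁺ is absent, so TorJ is inactive.
Required activator RudT is absent, so *bexR* is not transcribed.
So BexR is not produced.
Quinate is absent, so HaxX is inactive.
Diaminopimelate is present, so OxaC is inactive.
Required activator HaxX is absent, so *quvE* is not transcribed.
So QuvE is not produced.
With no repressor bound, *bexS* is transcribed.
So BexS is produced and active.
With repressor BexS bound, *elnU* is not transcribed.
So ElnU is not produced.
Required activator BexR is absent, so *cilJ* is not transcribed.

OFF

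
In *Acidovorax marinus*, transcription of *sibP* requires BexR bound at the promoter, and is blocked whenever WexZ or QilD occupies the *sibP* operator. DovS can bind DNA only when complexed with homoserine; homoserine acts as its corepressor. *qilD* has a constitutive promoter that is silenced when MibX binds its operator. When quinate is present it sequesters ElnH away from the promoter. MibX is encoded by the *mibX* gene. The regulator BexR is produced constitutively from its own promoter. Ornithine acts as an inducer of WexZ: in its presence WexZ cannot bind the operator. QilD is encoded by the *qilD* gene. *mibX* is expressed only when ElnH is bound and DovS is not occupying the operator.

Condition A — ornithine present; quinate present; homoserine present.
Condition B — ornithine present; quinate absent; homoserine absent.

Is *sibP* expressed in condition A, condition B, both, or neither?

Condition A:
BexR is produced constitutively and is active.
Ornithine is present, so WexZ is inactive.
Quinate is present, so ElnH is inactive.
Homoserine is present, so DovS is active.
With repressor DovS bound, *mibX* is not transcribed.
So MibX is not produced.
With no repressor bound, *qilD* is transcribed.
So QilD is produced and active.
With repressor QilD bound, *sibP* is not transcribed.
→ *sibP* is OFF in A.
Condition B:
BexR is produced constitutively and is active.
Ornithine is present, so WexZ is inactive.
Quinate is absent, so ElnH is active.
Homoserine is absent, so DovS is inactive.
No repressor is bound and ElnH is active, so *mibX* is transcribed.
So MibX is produced and active.
With repressor MibX bound, *qilD* is not transcribed.
So QilD is not produced.
No repressor is bound and BexR is active, so *sibP* is transcribed.
→ *sibP* is ON in B.

B only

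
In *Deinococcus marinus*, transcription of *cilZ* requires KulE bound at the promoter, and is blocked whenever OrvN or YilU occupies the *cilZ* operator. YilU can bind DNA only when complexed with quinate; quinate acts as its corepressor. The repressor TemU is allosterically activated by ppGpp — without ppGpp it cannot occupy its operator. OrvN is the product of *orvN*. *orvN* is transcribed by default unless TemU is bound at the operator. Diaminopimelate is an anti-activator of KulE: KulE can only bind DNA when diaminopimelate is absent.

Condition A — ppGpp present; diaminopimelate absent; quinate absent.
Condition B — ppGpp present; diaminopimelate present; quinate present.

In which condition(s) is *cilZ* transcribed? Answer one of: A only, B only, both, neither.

A only

Condition A:
ppGpp is present, so TemU is active.
With repressor TemU bound, *orvN* is not transcribed.
So OrvN is not produced.
Diaminopimelate is absent, so KulE is active.
Quinate is absent, so YilU is inactive.
No repressor is bound and KulE is active, so *cilZ* is transcribed.
→ *cilZ* is ON in A.
Condition B:
ppGpp is present, so TemU is active.
With repressor TemU bound, *orvN* is not transcribed.
So OrvN is not produced.
Diaminopimelate is present, so KulE is inactive.
Quinate is present, so YilU is active.
With repressor YilU bound, *cilZ* is not transcribed.
→ *cilZ* is OFF in B.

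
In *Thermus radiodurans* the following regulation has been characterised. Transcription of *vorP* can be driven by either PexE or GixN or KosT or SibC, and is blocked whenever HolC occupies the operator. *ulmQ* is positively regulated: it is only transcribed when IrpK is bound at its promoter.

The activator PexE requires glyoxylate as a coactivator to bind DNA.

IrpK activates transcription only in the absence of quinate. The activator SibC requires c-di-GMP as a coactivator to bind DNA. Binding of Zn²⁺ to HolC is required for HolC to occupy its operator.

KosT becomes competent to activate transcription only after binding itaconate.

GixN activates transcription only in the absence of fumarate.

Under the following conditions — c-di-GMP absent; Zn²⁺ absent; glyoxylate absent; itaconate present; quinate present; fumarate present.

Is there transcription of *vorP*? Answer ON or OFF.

Glyoxylate is absent, so PexE is inactive.
Fumarate is present, so GixN is inactive.
Itaconate is present, so KosT is active.
Zn²⁺ is absent, so HolC is inactive.
c-di-GMP is absent, so SibC is inactive.
Activator KosT is present, so *vorP* is transcribed.

ON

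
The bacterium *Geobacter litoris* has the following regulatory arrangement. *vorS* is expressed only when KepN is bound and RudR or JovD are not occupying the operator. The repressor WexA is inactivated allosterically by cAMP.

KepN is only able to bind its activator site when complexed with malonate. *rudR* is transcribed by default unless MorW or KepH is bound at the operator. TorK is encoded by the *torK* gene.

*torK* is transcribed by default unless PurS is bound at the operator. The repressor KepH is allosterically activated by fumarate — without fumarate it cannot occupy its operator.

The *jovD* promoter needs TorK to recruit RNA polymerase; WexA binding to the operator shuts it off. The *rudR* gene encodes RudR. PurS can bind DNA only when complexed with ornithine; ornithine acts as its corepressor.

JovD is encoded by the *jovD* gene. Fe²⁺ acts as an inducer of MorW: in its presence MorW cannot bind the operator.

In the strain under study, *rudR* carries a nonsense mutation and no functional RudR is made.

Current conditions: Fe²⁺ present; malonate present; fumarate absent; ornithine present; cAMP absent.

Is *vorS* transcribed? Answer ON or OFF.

RudR is non-functional in this strain, so it has no effect.
cAMP is absent, so WexA is active.
Ornithine is present, so PurS is active.
With repressor PurS bound, *torK* is not transcribed.
So TorK is not produced.
With repressor WexA bound, *jovD* is not transcribed.
So JovD is not produced.
Malonate is present, so KepN is active.
No repressor is bound and KepN is active, so *vorS* is transcribed.

ON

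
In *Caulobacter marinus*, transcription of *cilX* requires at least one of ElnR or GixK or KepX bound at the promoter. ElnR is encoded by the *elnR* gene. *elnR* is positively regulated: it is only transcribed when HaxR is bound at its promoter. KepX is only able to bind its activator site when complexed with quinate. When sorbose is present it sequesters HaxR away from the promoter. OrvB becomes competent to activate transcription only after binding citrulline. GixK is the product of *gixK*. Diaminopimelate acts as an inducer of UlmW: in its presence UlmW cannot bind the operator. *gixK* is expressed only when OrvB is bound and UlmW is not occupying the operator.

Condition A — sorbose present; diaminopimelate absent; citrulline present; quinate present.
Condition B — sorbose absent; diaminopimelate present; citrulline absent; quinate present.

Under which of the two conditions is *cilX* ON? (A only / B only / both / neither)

both

Condition A:
Sorbose is present, so HaxR is inactive.
Required activator HaxR is absent, so *elnR* is not transcribed.
So ElnR is not produced.
Diaminopimelate is absent, so UlmW is active.
Citrulline is present, so OrvB is active.
With repressor UlmW bound, *gixK* is not transcribed.
So GixK is not produced.
Quinate is present, so KepX is active.
Activator KepX is present, so *cilX* is transcribed.
→ *cilX* is ON in A.
Condition B:
Sorbose is absent, so HaxR is active.
No repressor is bound and HaxR is active, so *elnR* is transcribed.
So ElnR is produced and active.
Diaminopimelate is present, so UlmW is inactive.
Citrulline is absent, so OrvB is inactive.
Required activator OrvB is absent, so *gixK* is not transcribed.
So GixK is not produced.
Quinate is present, so KepX is active.
Activator ElnR is present, so *cilX* is transcribed.
→ *cilX* is ON in B.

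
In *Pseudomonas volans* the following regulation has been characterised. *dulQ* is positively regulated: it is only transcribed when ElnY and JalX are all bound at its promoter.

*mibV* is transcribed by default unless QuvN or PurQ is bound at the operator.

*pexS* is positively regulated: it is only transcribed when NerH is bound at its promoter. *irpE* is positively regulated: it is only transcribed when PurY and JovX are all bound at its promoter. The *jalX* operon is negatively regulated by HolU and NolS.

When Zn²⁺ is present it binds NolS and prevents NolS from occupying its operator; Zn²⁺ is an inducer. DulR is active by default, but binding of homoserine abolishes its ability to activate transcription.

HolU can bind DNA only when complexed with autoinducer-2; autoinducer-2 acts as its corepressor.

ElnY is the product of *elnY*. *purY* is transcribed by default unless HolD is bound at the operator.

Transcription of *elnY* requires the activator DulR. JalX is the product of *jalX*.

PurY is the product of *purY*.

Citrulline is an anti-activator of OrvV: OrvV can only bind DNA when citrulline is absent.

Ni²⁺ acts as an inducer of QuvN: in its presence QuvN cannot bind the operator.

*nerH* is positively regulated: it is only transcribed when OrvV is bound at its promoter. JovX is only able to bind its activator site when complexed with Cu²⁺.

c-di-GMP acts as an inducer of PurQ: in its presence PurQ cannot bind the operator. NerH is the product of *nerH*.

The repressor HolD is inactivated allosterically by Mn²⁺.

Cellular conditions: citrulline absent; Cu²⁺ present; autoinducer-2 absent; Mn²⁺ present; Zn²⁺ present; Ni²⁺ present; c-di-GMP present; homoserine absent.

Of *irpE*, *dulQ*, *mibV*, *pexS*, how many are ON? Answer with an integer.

4

Mn²⁺ is present, so HolD is inactive.
With no repressor bound, *purY* is transcribed.
So PurY is produced and active.
Cu²⁺ is present, so JovX is active.
No repressor is bound and PurY and JovX are active, so *irpE* is transcribed.
→ *irpE* is ON.
Homoserine is absent, so DulR is active.
No repressor is bound and DulR is active, so *elnY* is transcribed.
So ElnY is produced and active.
Autoinducer-2 is absent, so HolU is inactive.
Zn²⁺ is present, so NolS is inactive.
With no repressor bound, *jalX* is transcribed.
So JalX is produced and active.
No repressor is bound and ElnY and JalX are active, so *dulQ* is transcribed.
→ *dulQ* is ON.
Ni²⁺ is present, so QuvN is inactive.
c-di-GMP is present, so PurQ is inactive.
With no repressor bound, *mibV* is transcribed.
→ *mibV* is ON.
Citrulline is absent, so OrvV is active.
No repressor is bound and OrvV is active, so *nerH* is transcribed.
So NerH is produced and active.
No repressor is bound and NerH is active, so *pexS* is transcribed.
→ *pexS* is ON.
4 of the 4 genes are transcribed.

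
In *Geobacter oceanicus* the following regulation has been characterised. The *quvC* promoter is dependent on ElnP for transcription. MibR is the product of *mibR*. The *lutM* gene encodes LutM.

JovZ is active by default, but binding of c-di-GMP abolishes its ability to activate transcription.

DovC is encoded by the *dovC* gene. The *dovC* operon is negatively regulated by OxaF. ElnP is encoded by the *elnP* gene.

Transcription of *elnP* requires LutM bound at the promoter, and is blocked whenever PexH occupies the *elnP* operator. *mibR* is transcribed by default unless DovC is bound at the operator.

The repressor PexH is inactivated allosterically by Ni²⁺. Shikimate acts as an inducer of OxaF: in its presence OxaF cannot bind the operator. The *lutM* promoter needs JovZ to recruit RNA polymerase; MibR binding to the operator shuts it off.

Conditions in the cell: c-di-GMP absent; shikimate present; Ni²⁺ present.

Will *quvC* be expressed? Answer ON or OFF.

ON

Shikimate is present, so OxaF is inactive.
With no repressor bound, *dovC* is transcribed.
So DovC is produced and active.
With repressor DovC bound, *mibR* is not transcribed.
So MibR is not produced.
c-di-GMP is absent, so JovZ is active.
No repressor is bound and JovZ is active, so *lutM* is transcribed.
So LutM is produced and active.
Ni²⁺ is present, so PexH is inactive.
No repressor is bound and LutM is active, so *elnP* is transcribed.
So ElnP is produced and active.
No repressor is bound and ElnP is active, so *quvC* is transcribed.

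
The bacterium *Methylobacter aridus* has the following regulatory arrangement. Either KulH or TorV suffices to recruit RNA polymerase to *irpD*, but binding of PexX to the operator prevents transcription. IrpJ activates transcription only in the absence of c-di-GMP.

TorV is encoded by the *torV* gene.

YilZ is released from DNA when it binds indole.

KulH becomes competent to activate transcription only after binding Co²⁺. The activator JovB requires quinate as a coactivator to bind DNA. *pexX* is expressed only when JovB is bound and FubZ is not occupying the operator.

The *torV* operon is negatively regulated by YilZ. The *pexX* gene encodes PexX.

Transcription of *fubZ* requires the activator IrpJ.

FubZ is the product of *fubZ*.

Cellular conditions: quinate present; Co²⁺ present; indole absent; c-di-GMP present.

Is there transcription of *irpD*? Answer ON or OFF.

OFF

Co²⁺ is present, so KulH is active.
c-di-GMP is present, so IrpJ is inactive.
Required activator IrpJ is absent, so *fubZ* is not transcribed.
So FubZ is not produced.
Quinate is present, so JovB is active.
No repressor is bound and JovB is active, so *pexX* is transcribed.
So PexX is produced and active.
Indole is absent, so YilZ is active.
With repressor YilZ bound, *torV* is not transcribed.
So TorV is not produced.
With repressor PexX bound, *irpD* is not transcribed.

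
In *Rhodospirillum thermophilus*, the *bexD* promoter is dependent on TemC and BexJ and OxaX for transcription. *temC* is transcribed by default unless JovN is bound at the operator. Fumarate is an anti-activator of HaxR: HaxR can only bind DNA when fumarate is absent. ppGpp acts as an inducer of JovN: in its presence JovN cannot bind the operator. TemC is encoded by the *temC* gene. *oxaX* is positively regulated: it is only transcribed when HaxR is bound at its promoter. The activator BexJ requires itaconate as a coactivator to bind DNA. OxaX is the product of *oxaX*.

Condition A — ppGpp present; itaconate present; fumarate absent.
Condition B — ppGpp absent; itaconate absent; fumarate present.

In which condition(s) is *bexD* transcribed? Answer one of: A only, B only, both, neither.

Condition A:
ppGpp is present, so JovN is inactive.
With no repressor bound, *temC* is transcribed.
So TemC is produced and active.
Itaconate is present, so BexJ is active.
Fumarate is absent, so HaxR is active.
No repressor is bound and HaxR is active, so *oxaX* is transcribed.
So OxaX is produced and active.
No repressor is bound and TemC and BexJ and OxaX are active, so *bexD* is transcribed.
→ *bexD* is ON in A.
Condition B:
ppGpp is absent, so JovN is active.
With repressor JovN bound, *temC* is not transcribed.
So TemC is not produced.
Itaconate is absent, so BexJ is inactive.
Fumarate is present, so HaxR is inactive.
Required activator HaxR is absent, so *oxaX* is not transcribed.
So OxaX is not produced.
Required activator TemC is absent, so *bexD* is not transcribed.
→ *bexD* is OFF in B.

A only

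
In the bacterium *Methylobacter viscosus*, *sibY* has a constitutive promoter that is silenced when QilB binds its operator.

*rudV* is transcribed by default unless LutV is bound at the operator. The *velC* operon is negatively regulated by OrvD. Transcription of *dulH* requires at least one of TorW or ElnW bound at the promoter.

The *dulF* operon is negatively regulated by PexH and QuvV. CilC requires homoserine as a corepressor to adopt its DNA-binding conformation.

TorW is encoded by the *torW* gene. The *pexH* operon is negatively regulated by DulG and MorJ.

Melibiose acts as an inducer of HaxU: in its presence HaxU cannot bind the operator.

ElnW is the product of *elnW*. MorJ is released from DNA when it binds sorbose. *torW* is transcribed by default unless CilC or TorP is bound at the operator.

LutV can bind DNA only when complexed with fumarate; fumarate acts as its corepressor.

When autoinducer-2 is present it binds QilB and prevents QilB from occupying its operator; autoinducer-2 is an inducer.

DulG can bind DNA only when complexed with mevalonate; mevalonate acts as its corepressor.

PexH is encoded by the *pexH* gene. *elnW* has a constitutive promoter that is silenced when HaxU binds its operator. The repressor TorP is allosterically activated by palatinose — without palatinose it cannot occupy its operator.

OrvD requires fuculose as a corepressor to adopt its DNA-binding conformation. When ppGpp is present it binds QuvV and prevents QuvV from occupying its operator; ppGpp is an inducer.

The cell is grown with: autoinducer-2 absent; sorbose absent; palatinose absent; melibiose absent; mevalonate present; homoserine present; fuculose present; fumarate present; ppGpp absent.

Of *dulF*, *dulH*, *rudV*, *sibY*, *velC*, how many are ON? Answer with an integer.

Mevalonate is present, so DulG is active.
Sorbose is absent, so MorJ is active.
With repressor DulG bound, *pexH* is not transcribed.
So PexH is not produced.
ppGpp is absent, so QuvV is active.
With repressor QuvV bound, *dulF* is not transcribed.
→ *dulF* is OFF.
Homoserine is present, so CilC is active.
Palatinose is absent, so TorP is inactive.
With repressor CilC bound, *torW* is not transcribed.
So TorW is not produced.
Melibiose is absent, so HaxU is active.
With repressor HaxU bound, *elnW* is not transcribed.
So ElnW is not produced.
No activator is available at the *dulH* promoter, so *dulH* is not transcribed.
→ *dulH* is OFF.
Fumarate is present, so LutV is active.
With repressor LutV bound, *rudV* is not transcribed.
→ *rudV* is OFF.
Autoinducer-2 is absent, so QilB is active.
With repressor QilB bound, *sibY* is not transcribed.
→ *sibY* is OFF.
Fuculose is present, so OrvD is active.
With repressor OrvD bound, *velC* is not transcribed.
→ *velC* is OFF.
0 of the 5 genes are transcribed.

0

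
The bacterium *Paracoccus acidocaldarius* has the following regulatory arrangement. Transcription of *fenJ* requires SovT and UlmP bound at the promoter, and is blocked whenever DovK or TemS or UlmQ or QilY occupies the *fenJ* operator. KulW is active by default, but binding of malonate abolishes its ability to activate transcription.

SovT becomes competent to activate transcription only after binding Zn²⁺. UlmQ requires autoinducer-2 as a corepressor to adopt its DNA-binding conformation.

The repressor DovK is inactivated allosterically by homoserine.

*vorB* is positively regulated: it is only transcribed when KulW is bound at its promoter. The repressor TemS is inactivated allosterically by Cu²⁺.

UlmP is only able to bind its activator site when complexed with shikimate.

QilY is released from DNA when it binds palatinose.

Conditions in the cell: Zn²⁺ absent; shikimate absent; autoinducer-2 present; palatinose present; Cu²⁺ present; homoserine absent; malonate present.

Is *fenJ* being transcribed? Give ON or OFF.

Homoserine is absent, so DovK is active.
Cu²⁺ is present, so TemS is inactive.
Autoinducer-2 is present, so UlmQ is active.
Palatinose is present, so QilY is inactive.
Zn²⁺ is absent, so SovT is inactive.
Shikimate is absent, so UlmP is inactive.
With repressor DovK bound, *fenJ* is not transcribed.

OFF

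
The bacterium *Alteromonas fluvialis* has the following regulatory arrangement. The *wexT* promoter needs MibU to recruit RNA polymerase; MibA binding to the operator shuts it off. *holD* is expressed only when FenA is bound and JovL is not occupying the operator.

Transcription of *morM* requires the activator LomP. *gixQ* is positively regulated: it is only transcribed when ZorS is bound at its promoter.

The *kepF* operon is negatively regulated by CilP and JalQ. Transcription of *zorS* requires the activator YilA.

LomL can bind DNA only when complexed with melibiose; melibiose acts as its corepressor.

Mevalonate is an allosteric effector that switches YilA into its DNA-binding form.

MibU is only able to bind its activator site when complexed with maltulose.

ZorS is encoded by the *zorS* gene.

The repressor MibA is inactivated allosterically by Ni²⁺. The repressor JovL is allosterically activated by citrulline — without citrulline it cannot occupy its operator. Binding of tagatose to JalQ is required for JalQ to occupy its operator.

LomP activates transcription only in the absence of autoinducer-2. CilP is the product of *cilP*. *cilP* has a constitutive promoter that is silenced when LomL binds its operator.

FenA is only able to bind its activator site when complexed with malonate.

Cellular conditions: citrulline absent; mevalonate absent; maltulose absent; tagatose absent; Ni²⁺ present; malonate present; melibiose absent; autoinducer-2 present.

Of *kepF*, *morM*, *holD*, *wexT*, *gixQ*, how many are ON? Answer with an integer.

1

Melibiose is absent, so LomL is inactive.
With no repressor bound, *cilP* is transcribed.
So CilP is produced and active.
Tagatose is absent, so JalQ is inactive.
With repressor CilP bound, *kepF* is not transcribed.
→ *kepF* is OFF.
Autoinducer-2 is present, so LomP is inactive.
Required activator LomP is absent, so *morM* is not transcribed.
→ *morM* is OFF.
Malonate is present, so FenA is active.
Citrulline is absent, so JovL is inactive.
No repressor is bound and FenA is active, so *holD* is transcribed.
→ *holD* is ON.
Maltulose is absent, so MibU is inactive.
Ni²⁺ is present, so MibA is inactive.
Required activator MibU is absent, so *wexT* is not transcribed.
→ *wexT* is OFF.
Mevalonate is absent, so YilA is inactive.
Required activator YilA is absent, so *zorS* is not transcribed.
So ZorS is not produced.
Required activator ZorS is absent, so *gixQ* is not transcribed.
→ *gixQ* is OFF.
1 of the 5 genes is transcribed.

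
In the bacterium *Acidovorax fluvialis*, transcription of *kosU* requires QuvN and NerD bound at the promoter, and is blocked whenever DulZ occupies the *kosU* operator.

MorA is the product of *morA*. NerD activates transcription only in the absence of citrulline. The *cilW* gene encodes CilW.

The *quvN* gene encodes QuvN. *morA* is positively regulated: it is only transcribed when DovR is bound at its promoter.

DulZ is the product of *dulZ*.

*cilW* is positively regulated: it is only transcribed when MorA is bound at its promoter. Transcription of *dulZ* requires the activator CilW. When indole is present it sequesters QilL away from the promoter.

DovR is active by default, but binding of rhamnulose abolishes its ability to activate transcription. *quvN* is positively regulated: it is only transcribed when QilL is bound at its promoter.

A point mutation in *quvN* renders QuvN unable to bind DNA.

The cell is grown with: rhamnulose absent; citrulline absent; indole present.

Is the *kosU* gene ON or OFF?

OFF

Rhamnulose is absent, so DovR is active.
No repressor is bound and DovR is active, so *morA* is transcribed.
So MorA is produced and active.
No repressor is bound and MorA is active, so *cilW* is transcribed.
So CilW is produced and active.
No repressor is bound and CilW is active, so *dulZ* is transcribed.
So DulZ is produced and active.
QuvN is non-functional in this strain, so it has no effect.
Citrulline is absent, so NerD is active.
With repressor DulZ bound, *kosU* is not transcribed.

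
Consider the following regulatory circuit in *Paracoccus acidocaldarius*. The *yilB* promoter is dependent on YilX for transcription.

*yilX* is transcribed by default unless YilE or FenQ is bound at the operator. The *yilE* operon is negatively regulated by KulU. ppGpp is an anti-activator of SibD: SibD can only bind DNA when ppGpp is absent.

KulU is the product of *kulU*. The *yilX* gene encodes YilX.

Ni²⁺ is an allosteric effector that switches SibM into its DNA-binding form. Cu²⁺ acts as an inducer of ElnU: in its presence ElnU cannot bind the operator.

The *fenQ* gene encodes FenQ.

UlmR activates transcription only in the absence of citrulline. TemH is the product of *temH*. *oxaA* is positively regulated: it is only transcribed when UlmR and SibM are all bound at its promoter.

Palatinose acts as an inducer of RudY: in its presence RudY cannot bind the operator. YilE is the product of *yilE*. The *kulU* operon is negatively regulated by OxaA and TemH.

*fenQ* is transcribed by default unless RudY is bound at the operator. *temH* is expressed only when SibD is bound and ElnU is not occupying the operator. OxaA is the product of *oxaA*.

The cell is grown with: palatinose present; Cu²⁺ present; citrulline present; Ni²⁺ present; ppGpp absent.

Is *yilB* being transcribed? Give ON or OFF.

OFF

Citrulline is present, so UlmR is inactive.
Ni²⁺ is present, so SibM is active.
Required activator UlmR is absent, so *oxaA* is not transcribed.
So OxaA is not produced.
ppGpp is absent, so SibD is active.
Cu²⁺ is present, so ElnU is inactive.
No repressor is bound and SibD is active, so *temH* is transcribed.
So TemH is produced and active.
With repressor TemH bound, *kulU* is not transcribed.
So KulU is not produced.
With no repressor bound, *yilE* is transcribed.
So YilE is produced and active.
Palatinose is present, so RudY is inactive.
With no repressor bound, *fenQ* is transcribed.
So FenQ is produced and active.
With repressor YilE bound, *yilX* is not transcribed.
So YilX is not produced.
Required activator YilX is absent, so *yilB* is not transcribed.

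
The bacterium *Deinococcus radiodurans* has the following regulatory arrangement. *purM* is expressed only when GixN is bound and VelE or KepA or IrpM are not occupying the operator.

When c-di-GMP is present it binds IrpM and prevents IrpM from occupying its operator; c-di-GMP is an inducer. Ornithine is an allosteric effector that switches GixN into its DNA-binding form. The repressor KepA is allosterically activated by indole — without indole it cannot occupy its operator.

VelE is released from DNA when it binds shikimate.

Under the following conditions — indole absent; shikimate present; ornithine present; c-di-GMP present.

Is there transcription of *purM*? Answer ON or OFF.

Shikimate is present, so VelE is inactive.
Indole is absent, so KepA is inactive.
c-di-GMP is present, so IrpM is inactive.
Ornithine is present, so GixN is active.
No repressor is bound and GixN is active, so *purM* is transcribed.

ON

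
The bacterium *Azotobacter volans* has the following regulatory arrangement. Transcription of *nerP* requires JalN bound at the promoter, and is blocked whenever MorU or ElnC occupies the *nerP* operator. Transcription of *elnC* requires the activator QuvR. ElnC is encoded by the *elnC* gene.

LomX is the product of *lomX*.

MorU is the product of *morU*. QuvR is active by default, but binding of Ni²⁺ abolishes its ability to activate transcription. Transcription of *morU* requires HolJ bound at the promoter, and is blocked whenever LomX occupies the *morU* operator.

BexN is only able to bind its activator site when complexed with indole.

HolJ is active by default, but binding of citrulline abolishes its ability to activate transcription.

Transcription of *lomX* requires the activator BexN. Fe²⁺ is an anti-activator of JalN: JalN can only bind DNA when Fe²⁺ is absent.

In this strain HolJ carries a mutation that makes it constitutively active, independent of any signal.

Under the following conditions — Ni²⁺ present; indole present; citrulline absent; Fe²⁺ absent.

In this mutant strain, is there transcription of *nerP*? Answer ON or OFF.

ON

Indole is present, so BexN is active.
No repressor is bound and BexN is active, so *lomX* is transcribed.
So LomX is produced and active.
HolJ is constitutively active in this strain.
With repressor LomX bound, *morU* is not transcribed.
So MorU is not produced.
Ni²⁺ is present, so QuvR is inactive.
Required activator QuvR is absent, so *elnC* is not transcribed.
So ElnC is not produced.
Fe²⁺ is absent, so JalN is active.
No repressor is bound and JalN is active, so *nerP* is transcribed.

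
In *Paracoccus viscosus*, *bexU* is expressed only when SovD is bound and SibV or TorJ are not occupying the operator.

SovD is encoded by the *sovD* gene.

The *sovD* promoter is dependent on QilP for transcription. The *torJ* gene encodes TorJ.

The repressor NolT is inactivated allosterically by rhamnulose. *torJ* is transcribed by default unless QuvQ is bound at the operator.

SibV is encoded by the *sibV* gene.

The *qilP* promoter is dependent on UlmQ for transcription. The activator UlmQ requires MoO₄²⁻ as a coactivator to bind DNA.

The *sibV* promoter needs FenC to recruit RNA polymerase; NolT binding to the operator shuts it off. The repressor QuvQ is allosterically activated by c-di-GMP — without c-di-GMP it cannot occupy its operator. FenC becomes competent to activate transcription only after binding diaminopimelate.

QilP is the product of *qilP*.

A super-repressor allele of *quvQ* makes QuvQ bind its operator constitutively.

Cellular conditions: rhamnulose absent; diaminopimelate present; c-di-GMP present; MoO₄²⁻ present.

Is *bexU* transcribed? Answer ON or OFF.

Rhamnulose is absent, so NolT is active.
Diaminopimelate is present, so FenC is active.
With repressor NolT bound, *sibV* is not transcribed.
So SibV is not produced.
QuvQ is constitutively active in this strain.
With repressor QuvQ bound, *torJ* is not transcribed.
So TorJ is not produced.
MoO₄²⁻ is present, so UlmQ is active.
No repressor is bound and UlmQ is active, so *qilP* is transcribed.
So QilP is produced and active.
No repressor is bound and QilP is active, so *sovD* is transcribed.
So SovD is produced and active.
No repressor is bound and SovD is active, so *bexU* is transcribed.

ON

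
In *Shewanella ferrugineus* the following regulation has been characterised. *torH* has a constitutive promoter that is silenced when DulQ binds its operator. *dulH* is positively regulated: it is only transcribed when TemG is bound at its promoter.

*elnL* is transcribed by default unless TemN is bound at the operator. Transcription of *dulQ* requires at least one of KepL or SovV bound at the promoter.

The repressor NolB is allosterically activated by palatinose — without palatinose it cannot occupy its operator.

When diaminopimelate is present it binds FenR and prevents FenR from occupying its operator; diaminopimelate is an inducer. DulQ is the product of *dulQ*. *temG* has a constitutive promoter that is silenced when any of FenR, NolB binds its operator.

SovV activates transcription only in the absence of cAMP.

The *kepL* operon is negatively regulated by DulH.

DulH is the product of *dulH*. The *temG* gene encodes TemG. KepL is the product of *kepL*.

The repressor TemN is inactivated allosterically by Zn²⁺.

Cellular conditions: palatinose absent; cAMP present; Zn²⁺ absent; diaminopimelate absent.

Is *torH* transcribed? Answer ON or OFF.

OFF

Diaminopimelate is absent, so FenR is active.
Palatinose is absent, so NolB is inactive.
With repressor FenR bound, *temG* is not transcribed.
So TemG is not produced.
Required activator TemG is absent, so *dulH* is not transcribed.
So DulH is not produced.
With no repressor bound, *kepL* is transcribed.
So KepL is produced and active.
cAMP is present, so SovV is inactive.
Activator KepL is present, so *dulQ* is transcribed.
So DulQ is produced and active.
With repressor DulQ bound, *torH* is not transcribed.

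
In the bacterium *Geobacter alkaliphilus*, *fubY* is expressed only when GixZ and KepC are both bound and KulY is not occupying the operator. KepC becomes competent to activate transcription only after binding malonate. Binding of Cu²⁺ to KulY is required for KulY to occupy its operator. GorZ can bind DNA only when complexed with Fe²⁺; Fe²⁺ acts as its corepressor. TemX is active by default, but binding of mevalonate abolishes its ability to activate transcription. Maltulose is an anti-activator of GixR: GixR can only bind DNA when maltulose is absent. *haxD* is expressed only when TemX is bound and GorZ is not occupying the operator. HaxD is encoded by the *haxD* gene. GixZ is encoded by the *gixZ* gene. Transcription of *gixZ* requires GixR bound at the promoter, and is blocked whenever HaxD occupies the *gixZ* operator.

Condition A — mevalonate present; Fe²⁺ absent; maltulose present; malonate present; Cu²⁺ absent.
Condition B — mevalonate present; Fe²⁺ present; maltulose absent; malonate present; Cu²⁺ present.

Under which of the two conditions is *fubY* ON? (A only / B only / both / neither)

Condition A:
Mevalonate is present, so TemX is inactive.
Fe²⁺ is absent, so GorZ is inactive.
Required activator TemX is absent, so *haxD* is not transcribed.
So HaxD is not produced.
Maltulose is present, so GixR is inactive.
Required activator GixR is absent, so *gixZ* is not transcribed.
So GixZ is not produced.
Malonate is present, so KepC is active.
Cu²⁺ is absent, so KulY is inactive.
Required activator GixZ is absent, so *fubY* is not transcribed.
→ *fubY* is OFF in A.
Condition B:
Mevalonate is present, so TemX is inactive.
Fe²⁺ is present, so GorZ is active.
With repressor GorZ bound, *haxD* is not transcribed.
So HaxD is not produced.
Maltulose is absent, so GixR is active.
No repressor is bound and GixR is active, so *gixZ* is transcribed.
So GixZ is produced and active.
Malonate is present, so KepC is active.
Cu²⁺ is present, so KulY is active.
With repressor KulY bound, *fubY* is not transcribed.
→ *fubY* is OFF in B.

neither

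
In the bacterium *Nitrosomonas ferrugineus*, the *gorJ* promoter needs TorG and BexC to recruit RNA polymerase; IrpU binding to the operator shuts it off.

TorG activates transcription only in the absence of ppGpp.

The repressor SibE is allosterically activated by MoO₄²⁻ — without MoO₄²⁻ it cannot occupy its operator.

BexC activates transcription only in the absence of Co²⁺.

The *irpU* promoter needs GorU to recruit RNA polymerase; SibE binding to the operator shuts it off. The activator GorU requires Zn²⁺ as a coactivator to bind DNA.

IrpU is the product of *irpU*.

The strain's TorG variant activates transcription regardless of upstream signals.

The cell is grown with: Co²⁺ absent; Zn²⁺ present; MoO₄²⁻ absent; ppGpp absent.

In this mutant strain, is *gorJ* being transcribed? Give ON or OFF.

OFF

TorG is constitutively active in this strain.
Zn²⁺ is present, so GorU is active.
MoO₄²⁻ is absent, so SibE is inactive.
No repressor is bound and GorU is active, so *irpU* is transcribed.
So IrpU is produced and active.
Co²⁺ is absent, so BexC is active.
With repressor IrpU bound, *gorJ* is not transcribed.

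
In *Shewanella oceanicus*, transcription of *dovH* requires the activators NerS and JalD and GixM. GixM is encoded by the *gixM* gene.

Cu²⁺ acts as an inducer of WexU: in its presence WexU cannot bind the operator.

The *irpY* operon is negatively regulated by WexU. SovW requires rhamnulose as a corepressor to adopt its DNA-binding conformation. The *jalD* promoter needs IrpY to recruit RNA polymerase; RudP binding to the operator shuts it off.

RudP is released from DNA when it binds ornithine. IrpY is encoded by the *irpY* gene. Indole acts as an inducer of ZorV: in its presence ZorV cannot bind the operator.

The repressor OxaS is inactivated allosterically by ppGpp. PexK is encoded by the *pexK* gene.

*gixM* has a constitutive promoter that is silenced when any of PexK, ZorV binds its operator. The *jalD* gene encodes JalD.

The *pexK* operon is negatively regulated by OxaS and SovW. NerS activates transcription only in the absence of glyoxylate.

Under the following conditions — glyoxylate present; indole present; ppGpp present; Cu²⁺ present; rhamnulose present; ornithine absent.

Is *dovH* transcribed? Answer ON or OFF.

Glyoxylate is present, so NerS is inactive.
Ornithine is absent, so RudP is active.
Cu²⁺ is present, so WexU is inactive.
With no repressor bound, *irpY* is transcribed.
So IrpY is produced and active.
With repressor RudP bound, *jalD* is not transcribed.
So JalD is not produced.
ppGpp is present, so OxaS is inactive.
Rhamnulose is present, so SovW is active.
With repressor SovW bound, *pexK* is not transcribed.
So PexK is not produced.
Indole is present, so ZorV is inactive.
With no repressor bound, *gixM* is transcribed.
So GixM is produced and active.
Required activator NerS is absent, so *dovH* is not transcribed.

OFF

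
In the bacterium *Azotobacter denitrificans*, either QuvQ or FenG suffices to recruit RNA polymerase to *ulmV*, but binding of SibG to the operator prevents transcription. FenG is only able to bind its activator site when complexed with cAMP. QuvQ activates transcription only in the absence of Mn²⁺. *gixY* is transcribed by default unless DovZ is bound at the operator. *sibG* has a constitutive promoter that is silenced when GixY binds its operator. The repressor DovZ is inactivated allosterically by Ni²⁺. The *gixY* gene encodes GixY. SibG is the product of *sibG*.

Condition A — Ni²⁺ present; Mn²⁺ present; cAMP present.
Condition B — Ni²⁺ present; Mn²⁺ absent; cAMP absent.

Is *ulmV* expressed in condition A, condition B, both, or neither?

both

Condition A:
Ni²⁺ is present, so DovZ is inactive.
With no repressor bound, *gixY* is transcribed.
So GixY is produced and active.
With repressor GixY bound, *sibG* is not transcribed.
So SibG is not produced.
Mn²⁺ is present, so QuvQ is inactive.
cAMP is present, so FenG is active.
Activator FenG is present, so *ulmV* is transcribed.
→ *ulmV* is ON in A.
Condition B:
Ni²⁺ is present, so DovZ is inactive.
With no repressor bound, *gixY* is transcribed.
So GixY is produced and active.
With repressor GixY bound, *sibG* is not transcribed.
So SibG is not produced.
Mn²⁺ is absent, so QuvQ is active.
cAMP is absent, so FenG is inactive.
Activator QuvQ is present, so *ulmV* is transcribed.
→ *ulmV* is ON in B.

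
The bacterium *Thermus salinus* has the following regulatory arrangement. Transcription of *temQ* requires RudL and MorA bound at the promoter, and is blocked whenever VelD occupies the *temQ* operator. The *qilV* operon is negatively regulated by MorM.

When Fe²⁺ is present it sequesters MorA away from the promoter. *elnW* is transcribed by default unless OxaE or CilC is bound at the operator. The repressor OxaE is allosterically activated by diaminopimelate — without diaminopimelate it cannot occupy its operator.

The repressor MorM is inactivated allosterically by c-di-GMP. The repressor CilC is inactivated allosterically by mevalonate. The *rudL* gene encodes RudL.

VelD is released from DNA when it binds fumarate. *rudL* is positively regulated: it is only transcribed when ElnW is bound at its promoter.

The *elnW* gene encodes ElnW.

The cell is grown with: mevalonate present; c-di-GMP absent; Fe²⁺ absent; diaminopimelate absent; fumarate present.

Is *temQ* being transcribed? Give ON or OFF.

Fumarate is present, so VelD is inactive.
Diaminopimelate is absent, so OxaE is inactive.
Mevalonate is present, so CilC is inactive.
With no repressor bound, *elnW* is transcribed.
So ElnW is produced and active.
No repressor is bound and ElnW is active, so *rudL* is transcribed.
So RudL is produced and active.
Fe²⁺ is absent, so MorA is active.
No repressor is bound and RudL and MorA are active, so *temQ* is transcribed.

ON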